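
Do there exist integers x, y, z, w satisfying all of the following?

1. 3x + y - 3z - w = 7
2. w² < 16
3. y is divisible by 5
Yes

Take x = 0, y = 0, z = -3, w = 2. Substituting into each constraint:
  (1) 3(0) + 0 - 3(-3) + (-2) = 7 ✓
  (2) w² = (2)² = 4, and 4 < 16 ✓
  (3) 0 = 5 × 0, remainder 0 ✓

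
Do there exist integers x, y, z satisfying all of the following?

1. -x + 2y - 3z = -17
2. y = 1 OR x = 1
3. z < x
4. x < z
No

A contradictory subset is {z < x, x < z}. No integer assignment can satisfy these jointly:

  - z < x: bounds one variable relative to another variable
  - x < z: bounds one variable relative to another variable

Direct contradiction: x > z and z > x cannot both hold.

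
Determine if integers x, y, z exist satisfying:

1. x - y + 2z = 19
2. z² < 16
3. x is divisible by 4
Yes

Take x = 0, y = -19, z = 0. Substituting into each constraint:
  (1) 0 + 19 + 2(0) = 19 ✓
  (2) z² = (0)² = 0, and 0 < 16 ✓
  (3) 0 = 4 × 0, remainder 0 ✓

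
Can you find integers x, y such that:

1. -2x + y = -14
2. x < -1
Yes

Take x = -2, y = -18. Substituting into each constraint:
  (1) -2(-2) + (-18) = -14 ✓
  (2) -2 < -1 ✓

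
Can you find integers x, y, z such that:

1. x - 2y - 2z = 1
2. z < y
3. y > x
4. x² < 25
Yes

Take x = -1, y = 0, z = -1. Substituting into each constraint:
  (1) (-1) - 2(0) - 2(-1) = 1 ✓
  (2) -1 < 0 ✓
  (3) 0 > -1 ✓
  (4) x² = (-1)² = 1, and 1 < 25 ✓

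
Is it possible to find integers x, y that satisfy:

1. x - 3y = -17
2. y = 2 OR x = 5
Yes

Take x = -11, y = 2. Substituting into each constraint:
  (1) (-11) - 3(2) = -17 ✓
  (2) y = 2, target 2 ✓ (first branch holds)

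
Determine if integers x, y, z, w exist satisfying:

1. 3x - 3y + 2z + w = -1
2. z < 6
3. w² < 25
Yes

Take x = 0, y = 0, z = 0, w = -1. Substituting into each constraint:
  (1) 3(0) - 3(0) + 2(0) + (-1) = -1 ✓
  (2) 0 < 6 ✓
  (3) w² = (-1)² = 1, and 1 < 25 ✓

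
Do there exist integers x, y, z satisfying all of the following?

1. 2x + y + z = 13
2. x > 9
Yes

Take x = 10, y = -7, z = 0. Substituting into each constraint:
  (1) 2(10) + (-7) + 0 = 13 ✓
  (2) 10 > 9 ✓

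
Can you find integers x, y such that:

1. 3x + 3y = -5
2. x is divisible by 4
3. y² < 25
No

Even the single constraint (3x + 3y = -5) is infeasible over the integers.

  - 3x + 3y = -5: every term on the left is divisible by 3, so the LHS ≡ 0 (mod 3), but the RHS -5 is not — no integer solution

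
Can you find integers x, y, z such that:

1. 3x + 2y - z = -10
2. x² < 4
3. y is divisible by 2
Yes

Take x = 0, y = 0, z = 10. Substituting into each constraint:
  (1) 3(0) + 2(0) + (-10) = -10 ✓
  (2) x² = (0)² = 0, and 0 < 4 ✓
  (3) 0 = 2 × 0, remainder 0 ✓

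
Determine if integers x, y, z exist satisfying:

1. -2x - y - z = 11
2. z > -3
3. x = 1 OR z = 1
Yes

Take x = 1, y = -13, z = 0. Substituting into each constraint:
  (1) -2(1) + 13 + 0 = 11 ✓
  (2) 0 > -3 ✓
  (3) x = 1, target 1 ✓ (first branch holds)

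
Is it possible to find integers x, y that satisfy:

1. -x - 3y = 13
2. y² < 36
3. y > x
Yes

Take x = -13, y = 0. Substituting into each constraint:
  (1) 13 - 3(0) = 13 ✓
  (2) y² = (0)² = 0, and 0 < 36 ✓
  (3) 0 > -13 ✓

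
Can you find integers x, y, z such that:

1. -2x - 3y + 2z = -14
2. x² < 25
Yes

Take x = 0, y = 0, z = -7. Substituting into each constraint:
  (1) -2(0) - 3(0) + 2(-7) = -14 ✓
  (2) x² = (0)² = 0, and 0 < 25 ✓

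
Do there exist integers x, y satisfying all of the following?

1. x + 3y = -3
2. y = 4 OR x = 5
Yes

Take x = -15, y = 4. Substituting into each constraint:
  (1) (-15) + 3(4) = -3 ✓
  (2) y = 4, target 4 ✓ (first branch holds)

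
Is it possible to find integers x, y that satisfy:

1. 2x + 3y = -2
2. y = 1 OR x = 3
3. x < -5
No

The full constraint system is jointly infeasible over the integers. Each constraint and what it forces:

  - 2x + 3y = -2: is a linear equation tying the variables together
  - y = 1 OR x = 3: forces a choice: either y = 1 or x = 3
  - x < -5: bounds one variable relative to a constant

Split on the disjunction (y = 1 OR x = 3):
  • If y = 1: with y = 1, every remaining term of the linear equation is divisible by 2, so the left side is ≡ 0 (mod 2); but the right side -5 ≡ 1 (mod 2). No integers can satisfy it.
  • If x = 3: this contradicts the bound x ≤ -6.
Both branches are infeasible, so the system has no integer solution.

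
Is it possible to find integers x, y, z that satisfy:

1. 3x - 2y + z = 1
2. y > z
Yes

Take x = 1, y = 1, z = 0. Substituting into each constraint:
  (1) 3(1) - 2(1) + 0 = 1 ✓
  (2) 1 > 0 ✓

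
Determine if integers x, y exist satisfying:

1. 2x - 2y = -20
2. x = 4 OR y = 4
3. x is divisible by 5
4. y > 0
No

A contradictory subset is {2x - 2y = -20, x = 4 OR y = 4, x is divisible by 5}. No integer assignment can satisfy these jointly:

  - 2x - 2y = -20: is a linear equation tying the variables together
  - x = 4 OR y = 4: forces a choice: either x = 4 or y = 4
  - x is divisible by 5: restricts x to multiples of 5

Split on the disjunction (x = 4 OR y = 4):
  • If x = 4: this contradicts the divisibility constraint — 4 is not a multiple of 5.
  • If y = 4: with y = 4, writing x = 5x', every remaining term of the linear equation is divisible by 10, so the left side is ≡ 0 (mod 10); but the right side -12 ≡ 8 (mod 10). No integers can satisfy it.
Both branches are infeasible, so the system has no integer solution.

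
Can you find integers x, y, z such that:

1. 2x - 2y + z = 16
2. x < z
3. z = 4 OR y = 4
Yes

Take x = 3, y = -3, z = 4. Substituting into each constraint:
  (1) 2(3) - 2(-3) + 4 = 16 ✓
  (2) 3 < 4 ✓
  (3) z = 4, target 4 ✓ (first branch holds)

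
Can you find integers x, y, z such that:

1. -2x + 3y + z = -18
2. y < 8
Yes

Take x = 0, y = 0, z = -18. Substituting into each constraint:
  (1) -2(0) + 3(0) + (-18) = -18 ✓
  (2) 0 < 8 ✓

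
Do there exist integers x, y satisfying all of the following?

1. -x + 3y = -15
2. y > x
Yes

Take x = -9, y = -8. Substituting into each constraint:
  (1) 9 + 3(-8) = -15 ✓
  (2) -8 > -9 ✓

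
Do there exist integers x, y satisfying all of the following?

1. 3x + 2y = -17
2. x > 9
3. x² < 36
No

A contradictory subset is {x > 9, x² < 36}. No integer assignment can satisfy these jointly:

  - x > 9: bounds one variable relative to a constant
  - x² < 36: restricts x to |x| ≤ 5

Direct contradiction: the bounds on x require x ≥ 10 and x ≤ 5 simultaneously, which is empty.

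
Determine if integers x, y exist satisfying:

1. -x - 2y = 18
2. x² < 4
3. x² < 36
Yes

Take x = 0, y = -9. Substituting into each constraint:
  (1) 0 - 2(-9) = 18 ✓
  (2) x² = (0)² = 0, and 0 < 4 ✓
  (3) x² = (0)² = 0, and 0 < 36 ✓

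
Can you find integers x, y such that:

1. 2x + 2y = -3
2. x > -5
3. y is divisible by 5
No

Even the single constraint (2x + 2y = -3) is infeasible over the integers.

  - 2x + 2y = -3: every term on the left is divisible by 2, so the LHS ≡ 0 (mod 2), but the RHS -3 is not — no integer solution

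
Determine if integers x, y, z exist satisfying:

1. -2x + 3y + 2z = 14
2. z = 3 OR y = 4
Yes

Take x = -1, y = 4, z = 0. Substituting into each constraint:
  (1) -2(-1) + 3(4) + 2(0) = 14 ✓
  (2) y = 4, target 4 ✓ (second branch holds)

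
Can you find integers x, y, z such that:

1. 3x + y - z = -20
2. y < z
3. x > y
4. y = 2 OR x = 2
Yes

Take x = 3, y = 2, z = 31. Substituting into each constraint:
  (1) 3(3) + 2 + (-31) = -20 ✓
  (2) 2 < 31 ✓
  (3) 3 > 2 ✓
  (4) y = 2, target 2 ✓ (first branch holds)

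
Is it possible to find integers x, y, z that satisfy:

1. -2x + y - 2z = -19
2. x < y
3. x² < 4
Yes

Take x = 0, y = 1, z = 10. Substituting into each constraint:
  (1) -2(0) + 1 - 2(10) = -19 ✓
  (2) 0 < 1 ✓
  (3) x² = (0)² = 0, and 0 < 4 ✓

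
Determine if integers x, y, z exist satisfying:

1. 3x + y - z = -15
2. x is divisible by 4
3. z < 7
Yes

Take x = 0, y = -9, z = 6. Substituting into each constraint:
  (1) 3(0) + (-9) + (-6) = -15 ✓
  (2) 0 = 4 × 0, remainder 0 ✓
  (3) 6 < 7 ✓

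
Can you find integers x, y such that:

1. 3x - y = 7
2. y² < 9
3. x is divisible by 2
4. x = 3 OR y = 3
No

A contradictory subset is {3x - y = 7, x is divisible by 2, x = 3 OR y = 3}. No integer assignment can satisfy these jointly:

  - 3x - y = 7: is a linear equation tying the variables together
  - x is divisible by 2: restricts x to multiples of 2
  - x = 3 OR y = 3: forces a choice: either x = 3 or y = 3

Split on the disjunction (x = 3 OR y = 3):
  • If x = 3: this contradicts the divisibility constraint — 3 is not a multiple of 2.
  • If y = 3: with y = 3, writing x = 2x', every remaining term of the linear equation is divisible by 6, so the left side is ≡ 0 (mod 6); but the right side 10 ≡ 4 (mod 6). No integers can satisfy it.
Both branches are infeasible, so the system has no integer solution.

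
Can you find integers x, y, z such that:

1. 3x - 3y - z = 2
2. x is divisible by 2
Yes

Take x = 0, y = -1, z = 1. Substituting into each constraint:
  (1) 3(0) - 3(-1) + (-1) = 2 ✓
  (2) 0 = 2 × 0, remainder 0 ✓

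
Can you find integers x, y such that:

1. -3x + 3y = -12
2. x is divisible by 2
Yes

Take x = 0, y = -4. Substituting into each constraint:
  (1) -3(0) + 3(-4) = -12 ✓
  (2) 0 = 2 × 0, remainder 0 ✓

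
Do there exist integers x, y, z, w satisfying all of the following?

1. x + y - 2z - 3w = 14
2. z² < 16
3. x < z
Yes

Take x = 0, y = 16, z = 1, w = 0. Substituting into each constraint:
  (1) 0 + 16 - 2(1) - 3(0) = 14 ✓
  (2) z² = (1)² = 1, and 1 < 16 ✓
  (3) 0 < 1 ✓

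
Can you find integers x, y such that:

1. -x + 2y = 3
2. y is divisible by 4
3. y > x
Yes

Take x = -3, y = 0. Substituting into each constraint:
  (1) 3 + 2(0) = 3 ✓
  (2) 0 = 4 × 0, remainder 0 ✓
  (3) 0 > -3 ✓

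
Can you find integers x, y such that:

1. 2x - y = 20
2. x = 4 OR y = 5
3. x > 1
Yes

Take x = 4, y = -12. Substituting into each constraint:
  (1) 2(4) + 12 = 20 ✓
  (2) x = 4, target 4 ✓ (first branch holds)
  (3) 4 > 1 ✓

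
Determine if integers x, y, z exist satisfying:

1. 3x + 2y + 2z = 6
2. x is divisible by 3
Yes

Take x = 0, y = 0, z = 3. Substituting into each constraint:
  (1) 3(0) + 2(0) + 2(3) = 6 ✓
  (2) 0 = 3 × 0, remainder 0 ✓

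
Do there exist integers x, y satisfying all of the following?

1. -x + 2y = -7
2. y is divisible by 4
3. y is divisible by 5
Yes

Take x = 7, y = 0. Substituting into each constraint:
  (1) (-7) + 2(0) = -7 ✓
  (2) 0 = 4 × 0, remainder 0 ✓
  (3) 0 = 5 × 0, remainder 0 ✓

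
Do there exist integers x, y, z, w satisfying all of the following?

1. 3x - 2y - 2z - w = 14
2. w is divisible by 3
Yes

Take x = 6, y = 0, z = 2, w = 0. Substituting into each constraint:
  (1) 3(6) - 2(0) - 2(2) + 0 = 14 ✓
  (2) 0 = 3 × 0, remainder 0 ✓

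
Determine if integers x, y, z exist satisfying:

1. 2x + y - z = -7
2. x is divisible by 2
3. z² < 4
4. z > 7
No

A contradictory subset is {z² < 4, z > 7}. No integer assignment can satisfy these jointly:

  - z² < 4: restricts z to |z| ≤ 1
  - z > 7: bounds one variable relative to a constant

Direct contradiction: the bounds on z require z ≥ 8 and z ≤ 1 simultaneously, which is empty.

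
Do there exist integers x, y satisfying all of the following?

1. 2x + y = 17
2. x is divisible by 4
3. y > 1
Yes

Take x = 0, y = 17. Substituting into each constraint:
  (1) 2(0) + 17 = 17 ✓
  (2) 0 = 4 × 0, remainder 0 ✓
  (3) 17 > 1 ✓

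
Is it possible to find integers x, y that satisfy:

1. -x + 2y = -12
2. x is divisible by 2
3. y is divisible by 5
Yes

Take x = 12, y = 0. Substituting into each constraint:
  (1) (-12) + 2(0) = -12 ✓
  (2) 12 = 2 × 6, remainder 0 ✓
  (3) 0 = 5 × 0, remainder 0 ✓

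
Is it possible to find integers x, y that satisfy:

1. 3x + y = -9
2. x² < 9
Yes

Take x = 0, y = -9. Substituting into each constraint:
  (1) 3(0) + (-9) = -9 ✓
  (2) x² = (0)² = 0, and 0 < 9 ✓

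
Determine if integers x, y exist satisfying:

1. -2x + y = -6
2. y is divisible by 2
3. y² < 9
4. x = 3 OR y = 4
Yes

Take x = 3, y = 0. Substituting into each constraint:
  (1) -2(3) + 0 = -6 ✓
  (2) 0 = 2 × 0, remainder 0 ✓
  (3) y² = (0)² = 0, and 0 < 9 ✓
  (4) x = 3, target 3 ✓ (first branch holds)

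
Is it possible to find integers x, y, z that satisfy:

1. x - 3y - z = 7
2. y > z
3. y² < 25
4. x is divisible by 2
Yes

Take x = 10, y = 1, z = 0. Substituting into each constraint:
  (1) 10 - 3(1) + 0 = 7 ✓
  (2) 1 > 0 ✓
  (3) y² = (1)² = 1, and 1 < 25 ✓
  (4) 10 = 2 × 5, remainder 0 ✓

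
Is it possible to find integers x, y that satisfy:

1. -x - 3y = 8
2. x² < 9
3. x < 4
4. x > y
Yes

Take x = 1, y = -3. Substituting into each constraint:
  (1) (-1) - 3(-3) = 8 ✓
  (2) x² = (1)² = 1, and 1 < 9 ✓
  (3) 1 < 4 ✓
  (4) 1 > -3 ✓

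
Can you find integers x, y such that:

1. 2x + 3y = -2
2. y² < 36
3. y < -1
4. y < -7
No

A contradictory subset is {y² < 36, y < -7}. No integer assignment can satisfy these jointly:

  - y² < 36: restricts y to |y| ≤ 5
  - y < -7: bounds one variable relative to a constant

Direct contradiction: the bounds on y require y ≥ -5 and y ≤ -8 simultaneously, which is empty.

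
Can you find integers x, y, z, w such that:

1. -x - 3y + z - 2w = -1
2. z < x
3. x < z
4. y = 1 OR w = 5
No

A contradictory subset is {z < x, x < z}. No integer assignment can satisfy these jointly:

  - z < x: bounds one variable relative to another variable
  - x < z: bounds one variable relative to another variable

Direct contradiction: x > z and z > x cannot both hold.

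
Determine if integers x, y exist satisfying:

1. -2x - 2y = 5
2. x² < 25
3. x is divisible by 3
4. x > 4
No

Even the single constraint (-2x - 2y = 5) is infeasible over the integers.

  - -2x - 2y = 5: every term on the left is divisible by 2, so the LHS ≡ 0 (mod 2), but the RHS 5 is not — no integer solution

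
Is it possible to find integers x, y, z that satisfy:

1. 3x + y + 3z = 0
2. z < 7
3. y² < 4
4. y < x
Yes

Take x = 1, y = 0, z = -1. Substituting into each constraint:
  (1) 3(1) + 0 + 3(-1) = 0 ✓
  (2) -1 < 7 ✓
  (3) y² = (0)² = 0, and 0 < 4 ✓
  (4) 0 < 1 ✓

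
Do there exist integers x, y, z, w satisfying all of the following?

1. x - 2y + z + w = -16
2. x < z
Yes

Take x = 0, y = 0, z = 1, w = -17. Substituting into each constraint:
  (1) 0 - 2(0) + 1 + (-17) = -16 ✓
  (2) 0 < 1 ✓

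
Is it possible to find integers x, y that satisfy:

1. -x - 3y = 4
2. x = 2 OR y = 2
Yes

Take x = 2, y = -2. Substituting into each constraint:
  (1) (-2) - 3(-2) = 4 ✓
  (2) x = 2, target 2 ✓ (first branch holds)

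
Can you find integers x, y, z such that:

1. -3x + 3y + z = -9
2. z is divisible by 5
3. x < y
Yes

Take x = -2, y = 0, z = -15. Substituting into each constraint:
  (1) -3(-2) + 3(0) + (-15) = -9 ✓
  (2) -15 = 5 × -3, remainder 0 ✓
  (3) -2 < 0 ✓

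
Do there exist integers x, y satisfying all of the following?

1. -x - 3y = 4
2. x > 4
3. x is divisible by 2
Yes

Take x = 8, y = -4. Substituting into each constraint:
  (1) (-8) - 3(-4) = 4 ✓
  (2) 8 > 4 ✓
  (3) 8 = 2 × 4, remainder 0 ✓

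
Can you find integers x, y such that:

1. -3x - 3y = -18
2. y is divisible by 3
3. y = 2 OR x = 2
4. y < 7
No

A contradictory subset is {-3x - 3y = -18, y is divisible by 3, y = 2 OR x = 2}. No integer assignment can satisfy these jointly:

  - -3x - 3y = -18: is a linear equation tying the variables together
  - y is divisible by 3: restricts y to multiples of 3
  - y = 2 OR x = 2: forces a choice: either y = 2 or x = 2

Split on the disjunction (y = 2 OR x = 2):
  • If y = 2: this contradicts the divisibility constraint — 2 is not a multiple of 3.
  • If x = 2: with x = 2, writing y = 3y', every remaining term of the linear equation is divisible by 9, so the left side is ≡ 0 (mod 9); but the right side -12 ≡ 6 (mod 9). No integers can satisfy it.
Both branches are infeasible, so the system has no integer solution.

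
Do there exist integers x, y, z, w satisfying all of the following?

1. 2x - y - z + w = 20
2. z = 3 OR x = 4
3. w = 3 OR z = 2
Yes

Take x = 4, y = -9, z = 0, w = 3. Substituting into each constraint:
  (1) 2(4) + 9 + 0 + 3 = 20 ✓
  (2) x = 4, target 4 ✓ (second branch holds)
  (3) w = 3, target 3 ✓ (first branch holds)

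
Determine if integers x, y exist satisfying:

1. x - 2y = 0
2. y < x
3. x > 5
Yes

Take x = 6, y = 3. Substituting into each constraint:
  (1) 6 - 2(3) = 0 ✓
  (2) 3 < 6 ✓
  (3) 6 > 5 ✓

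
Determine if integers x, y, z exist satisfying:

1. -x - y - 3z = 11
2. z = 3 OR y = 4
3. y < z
Yes

Take x = -22, y = 2, z = 3. Substituting into each constraint:
  (1) 22 + (-2) - 3(3) = 11 ✓
  (2) z = 3, target 3 ✓ (first branch holds)
  (3) 2 < 3 ✓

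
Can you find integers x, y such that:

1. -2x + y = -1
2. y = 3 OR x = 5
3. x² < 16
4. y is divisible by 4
No

A contradictory subset is {y = 3 OR x = 5, x² < 16, y is divisible by 4}. No integer assignment can satisfy these jointly:

  - y = 3 OR x = 5: forces a choice: either y = 3 or x = 5
  - x² < 16: restricts x to |x| ≤ 3
  - y is divisible by 4: restricts y to multiples of 4

Split on the disjunction (y = 3 OR x = 5):
  • If y = 3: this contradicts the divisibility constraint — 3 is not a multiple of 4.
  • If x = 5: this contradicts x² < 16, which requires |x| ≤ 3.
Both branches are infeasible, so the system has no integer solution.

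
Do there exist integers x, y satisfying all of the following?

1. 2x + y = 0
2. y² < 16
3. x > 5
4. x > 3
No

A contradictory subset is {2x + y = 0, y² < 16, x > 5}. No integer assignment can satisfy these jointly:

  - 2x + y = 0: is a linear equation tying the variables together
  - y² < 16: restricts y to |y| ≤ 3
  - x > 5: bounds one variable relative to a constant

Range argument: with x ∈ [6, ∞], y ∈ [-3, 3], the left side of the equation is at least 9, but the right side is 0 < 9. No integer solution exists.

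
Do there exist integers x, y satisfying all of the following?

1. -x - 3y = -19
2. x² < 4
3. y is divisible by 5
No

The full constraint system is jointly infeasible over the integers. Each constraint and what it forces:

  - -x - 3y = -19: is a linear equation tying the variables together
  - x² < 4: restricts x to |x| ≤ 1
  - y is divisible by 5: restricts y to multiples of 5

The bounds confine x to {-1, 0, 1}. For each value, substitute into the equation:
  • x = -1: the equation gives -3y = -20, so y would not be an integer.
  • x = 0: the equation gives -3y = -19, so y would not be an integer.
  • x = 1: the equation forces y = 6, but 5 does not divide 6.
Every case fails, so no integer solution exists.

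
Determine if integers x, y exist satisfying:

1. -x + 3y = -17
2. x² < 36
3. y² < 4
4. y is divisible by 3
No

A contradictory subset is {-x + 3y = -17, x² < 36, y² < 4}. No integer assignment can satisfy these jointly:

  - -x + 3y = -17: is a linear equation tying the variables together
  - x² < 36: restricts x to |x| ≤ 5
  - y² < 4: restricts y to |y| ≤ 1

Range argument: with x ∈ [-5, 5], y ∈ [-1, 1], the left side of the equation is at least -8, but the right side is -17 < -8. No integer solution exists.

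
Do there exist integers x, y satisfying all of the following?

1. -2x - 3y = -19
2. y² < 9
Yes

Take x = 8, y = 1. Substituting into each constraint:
  (1) -2(8) - 3(1) = -19 ✓
  (2) y² = (1)² = 1, and 1 < 9 ✓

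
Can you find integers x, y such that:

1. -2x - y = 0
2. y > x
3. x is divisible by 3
Yes

Take x = -3, y = 6. Substituting into each constraint:
  (1) -2(-3) + (-6) = 0 ✓
  (2) 6 > -3 ✓
  (3) -3 = 3 × -1, remainder 0 ✓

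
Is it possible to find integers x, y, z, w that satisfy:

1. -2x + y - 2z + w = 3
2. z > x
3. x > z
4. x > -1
No

A contradictory subset is {z > x, x > z}. No integer assignment can satisfy these jointly:

  - z > x: bounds one variable relative to another variable
  - x > z: bounds one variable relative to another variable

Direct contradiction: z > x and x > z cannot both hold.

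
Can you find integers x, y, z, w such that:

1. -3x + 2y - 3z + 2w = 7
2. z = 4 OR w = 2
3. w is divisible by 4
Yes

Take x = -3, y = 1, z = 4, w = 4. Substituting into each constraint:
  (1) -3(-3) + 2(1) - 3(4) + 2(4) = 7 ✓
  (2) z = 4, target 4 ✓ (first branch holds)
  (3) 4 = 4 × 1, remainder 0 ✓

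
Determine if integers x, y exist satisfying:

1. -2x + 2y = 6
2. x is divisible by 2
Yes

Take x = 0, y = 3. Substituting into each constraint:
  (1) -2(0) + 2(3) = 6 ✓
  (2) 0 = 2 × 0, remainder 0 ✓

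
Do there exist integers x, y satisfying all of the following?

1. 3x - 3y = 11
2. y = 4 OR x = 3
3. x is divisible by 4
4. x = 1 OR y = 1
No

Even the single constraint (3x - 3y = 11) is infeasible over the integers.

  - 3x - 3y = 11: every term on the left is divisible by 3, so the LHS ≡ 0 (mod 3), but the RHS 11 is not — no integer solution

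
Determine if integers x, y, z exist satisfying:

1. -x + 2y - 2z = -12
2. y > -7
Yes

Take x = 0, y = -6, z = 0. Substituting into each constraint:
  (1) 0 + 2(-6) - 2(0) = -12 ✓
  (2) -6 > -7 ✓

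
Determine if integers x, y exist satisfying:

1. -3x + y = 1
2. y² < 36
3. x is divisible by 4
Yes

Take x = 0, y = 1. Substituting into each constraint:
  (1) -3(0) + 1 = 1 ✓
  (2) y² = (1)² = 1, and 1 < 36 ✓
  (3) 0 = 4 × 0, remainder 0 ✓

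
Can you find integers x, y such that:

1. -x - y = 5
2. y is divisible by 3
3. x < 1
Yes

Take x = -5, y = 0. Substituting into each constraint:
  (1) 5 + 0 = 5 ✓
  (2) 0 = 3 × 0, remainder 0 ✓
  (3) -5 < 1 ✓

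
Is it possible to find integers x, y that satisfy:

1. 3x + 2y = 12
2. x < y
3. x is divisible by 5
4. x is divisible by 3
Yes

Take x = 0, y = 6. Substituting into each constraint:
  (1) 3(0) + 2(6) = 12 ✓
  (2) 0 < 6 ✓
  (3) 0 = 5 × 0, remainder 0 ✓
  (4) 0 = 3 × 0, remainder 0 ✓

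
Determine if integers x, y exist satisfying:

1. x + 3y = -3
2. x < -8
Yes

Take x = -9, y = 2. Substituting into each constraint:
  (1) (-9) + 3(2) = -3 ✓
  (2) -9 < -8 ✓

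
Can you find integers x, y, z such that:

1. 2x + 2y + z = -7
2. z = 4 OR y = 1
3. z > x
Yes

Take x = -4, y = 1, z = -1. Substituting into each constraint:
  (1) 2(-4) + 2(1) + (-1) = -7 ✓
  (2) y = 1, target 1 ✓ (second branch holds)
  (3) -1 > -4 ✓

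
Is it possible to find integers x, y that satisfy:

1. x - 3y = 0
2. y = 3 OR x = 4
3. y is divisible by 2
No

The full constraint system is jointly infeasible over the integers. Each constraint and what it forces:

  - x - 3y = 0: is a linear equation tying the variables together
  - y = 3 OR x = 4: forces a choice: either y = 3 or x = 4
  - y is divisible by 2: restricts y to multiples of 2

Split on the disjunction (y = 3 OR x = 4):
  • If y = 3: this contradicts the divisibility constraint — 3 is not a multiple of 2.
  • If x = 4: with x = 4, writing y = 2y', every remaining term of the linear equation is divisible by 6, so the left side is ≡ 0 (mod 6); but the right side -4 ≡ 2 (mod 6). No integers can satisfy it.
Both branches are infeasible, so the system has no integer solution.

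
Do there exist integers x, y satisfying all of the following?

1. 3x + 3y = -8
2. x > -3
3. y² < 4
No

Even the single constraint (3x + 3y = -8) is infeasible over the integers.

  - 3x + 3y = -8: every term on the left is divisible by 3, so the LHS ≡ 0 (mod 3), but the RHS -8 is not — no integer solution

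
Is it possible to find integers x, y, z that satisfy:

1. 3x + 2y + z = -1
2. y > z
Yes

Take x = 0, y = 0, z = -1. Substituting into each constraint:
  (1) 3(0) + 2(0) + (-1) = -1 ✓
  (2) 0 > -1 ✓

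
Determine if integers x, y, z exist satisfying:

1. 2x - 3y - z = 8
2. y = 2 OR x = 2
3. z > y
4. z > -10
Yes

Take x = 2, y = -2, z = 2. Substituting into each constraint:
  (1) 2(2) - 3(-2) + (-2) = 8 ✓
  (2) x = 2, target 2 ✓ (second branch holds)
  (3) 2 > -2 ✓
  (4) 2 > -10 ✓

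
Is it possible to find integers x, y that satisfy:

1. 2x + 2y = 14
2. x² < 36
Yes

Take x = 0, y = 7. Substituting into each constraint:
  (1) 2(0) + 2(7) = 14 ✓
  (2) x² = (0)² = 0, and 0 < 36 ✓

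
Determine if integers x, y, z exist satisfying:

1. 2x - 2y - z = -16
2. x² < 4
Yes

Take x = 0, y = 0, z = 16. Substituting into each constraint:
  (1) 2(0) - 2(0) + (-16) = -16 ✓
  (2) x² = (0)² = 0, and 0 < 4 ✓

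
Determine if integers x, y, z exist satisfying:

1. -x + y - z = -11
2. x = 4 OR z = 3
Yes

Take x = 8, y = 0, z = 3. Substituting into each constraint:
  (1) (-8) + 0 + (-3) = -11 ✓
  (2) z = 3, target 3 ✓ (second branch holds)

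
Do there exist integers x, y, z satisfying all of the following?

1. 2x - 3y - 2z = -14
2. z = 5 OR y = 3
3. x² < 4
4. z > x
Yes

Take x = 1, y = 2, z = 5. Substituting into each constraint:
  (1) 2(1) - 3(2) - 2(5) = -14 ✓
  (2) z = 5, target 5 ✓ (first branch holds)
  (3) x² = (1)² = 1, and 1 < 4 ✓
  (4) 5 > 1 ✓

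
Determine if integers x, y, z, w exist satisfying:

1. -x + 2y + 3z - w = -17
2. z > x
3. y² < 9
Yes

Take x = 0, y = 0, z = 1, w = 20. Substituting into each constraint:
  (1) 0 + 2(0) + 3(1) + (-20) = -17 ✓
  (2) 1 > 0 ✓
  (3) y² = (0)² = 0, and 0 < 9 ✓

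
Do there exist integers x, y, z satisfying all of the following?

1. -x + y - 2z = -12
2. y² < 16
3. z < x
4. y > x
No

The full constraint system is jointly infeasible over the integers. Each constraint and what it forces:

  - -x + y - 2z = -12: is a linear equation tying the variables together
  - y² < 16: restricts y to |y| ≤ 3
  - z < x: bounds one variable relative to another variable
  - y > x: bounds one variable relative to another variable

Propagating the comparisons: x < y and y ≤ 3 give x ≤ 2; z < x and x ≤ 2 give z ≤ 1. Range argument: with x ∈ [−∞, 2], y ∈ [-3, 3], z ∈ [−∞, 1], the left side of the equation is at least -7, but the right side is -12 < -7. No integer solution exists.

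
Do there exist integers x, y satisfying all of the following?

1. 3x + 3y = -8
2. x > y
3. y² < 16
No

Even the single constraint (3x + 3y = -8) is infeasible over the integers.

  - 3x + 3y = -8: every term on the left is divisible by 3, so the LHS ≡ 0 (mod 3), but the RHS -8 is not — no integer solution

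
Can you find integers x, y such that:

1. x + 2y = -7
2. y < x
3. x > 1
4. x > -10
Yes

Take x = 3, y = -5. Substituting into each constraint:
  (1) 3 + 2(-5) = -7 ✓
  (2) -5 < 3 ✓
  (3) 3 > 1 ✓
  (4) 3 > -10 ✓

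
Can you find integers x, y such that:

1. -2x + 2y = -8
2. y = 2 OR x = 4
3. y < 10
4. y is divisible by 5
Yes

Take x = 4, y = 0. Substituting into each constraint:
  (1) -2(4) + 2(0) = -8 ✓
  (2) x = 4, target 4 ✓ (second branch holds)
  (3) 0 < 10 ✓
  (4) 0 = 5 × 0, remainder 0 ✓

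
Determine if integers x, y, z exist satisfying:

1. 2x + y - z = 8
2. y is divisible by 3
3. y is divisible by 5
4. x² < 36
Yes

Take x = 4, y = 0, z = 0. Substituting into each constraint:
  (1) 2(4) + 0 + 0 = 8 ✓
  (2) 0 = 3 × 0, remainder 0 ✓
  (3) 0 = 5 × 0, remainder 0 ✓
  (4) x² = (4)² = 16, and 16 < 36 ✓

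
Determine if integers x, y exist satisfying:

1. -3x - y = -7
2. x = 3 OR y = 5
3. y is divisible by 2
Yes

Take x = 3, y = -2. Substituting into each constraint:
  (1) -3(3) + 2 = -7 ✓
  (2) x = 3, target 3 ✓ (first branch holds)
  (3) -2 = 2 × -1, remainder 0 ✓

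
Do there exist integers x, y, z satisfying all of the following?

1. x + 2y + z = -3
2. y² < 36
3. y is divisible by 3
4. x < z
Yes

Take x = 1, y = -3, z = 2. Substituting into each constraint:
  (1) 1 + 2(-3) + 2 = -3 ✓
  (2) y² = (-3)² = 9, and 9 < 36 ✓
  (3) -3 = 3 × -1, remainder 0 ✓
  (4) 1 < 2 ✓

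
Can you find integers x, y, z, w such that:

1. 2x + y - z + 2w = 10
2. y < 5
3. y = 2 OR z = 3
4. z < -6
Yes

Take x = 0, y = 2, z = -8, w = 0. Substituting into each constraint:
  (1) 2(0) + 2 + 8 + 2(0) = 10 ✓
  (2) 2 < 5 ✓
  (3) y = 2, target 2 ✓ (first branch holds)
  (4) -8 < -6 ✓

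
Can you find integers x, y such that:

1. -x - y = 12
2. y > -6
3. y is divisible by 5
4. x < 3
Yes

Take x = -12, y = 0. Substituting into each constraint:
  (1) 12 + 0 = 12 ✓
  (2) 0 > -6 ✓
  (3) 0 = 5 × 0, remainder 0 ✓
  (4) -12 < 3 ✓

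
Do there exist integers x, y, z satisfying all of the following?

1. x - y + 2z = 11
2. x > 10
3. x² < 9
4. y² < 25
No

A contradictory subset is {x > 10, x² < 9}. No integer assignment can satisfy these jointly:

  - x > 10: bounds one variable relative to a constant
  - x² < 9: restricts x to |x| ≤ 2

Direct contradiction: the bounds on x require x ≥ 11 and x ≤ 2 simultaneously, which is empty.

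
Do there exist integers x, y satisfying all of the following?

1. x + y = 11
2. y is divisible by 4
Yes

Take x = 11, y = 0. Substituting into each constraint:
  (1) 11 + 0 = 11 ✓
  (2) 0 = 4 × 0, remainder 0 ✓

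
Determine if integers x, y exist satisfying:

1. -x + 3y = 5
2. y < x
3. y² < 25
Yes

Take x = 4, y = 3. Substituting into each constraint:
  (1) (-4) + 3(3) = 5 ✓
  (2) 3 < 4 ✓
  (3) y² = (3)² = 9, and 9 < 25 ✓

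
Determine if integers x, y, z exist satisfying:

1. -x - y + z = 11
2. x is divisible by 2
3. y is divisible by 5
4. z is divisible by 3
Yes

Take x = 4, y = 0, z = 15. Substituting into each constraint:
  (1) (-4) + 0 + 15 = 11 ✓
  (2) 4 = 2 × 2, remainder 0 ✓
  (3) 0 = 5 × 0, remainder 0 ✓
  (4) 15 = 3 × 5, remainder 0 ✓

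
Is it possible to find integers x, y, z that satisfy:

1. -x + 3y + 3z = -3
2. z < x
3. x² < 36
Yes

Take x = 3, y = -2, z = 2. Substituting into each constraint:
  (1) (-3) + 3(-2) + 3(2) = -3 ✓
  (2) 2 < 3 ✓
  (3) x² = (3)² = 9, and 9 < 36 ✓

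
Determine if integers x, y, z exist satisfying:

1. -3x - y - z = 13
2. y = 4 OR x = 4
Yes

Take x = 4, y = 5, z = -30. Substituting into each constraint:
  (1) -3(4) + (-5) + 30 = 13 ✓
  (2) x = 4, target 4 ✓ (second branch holds)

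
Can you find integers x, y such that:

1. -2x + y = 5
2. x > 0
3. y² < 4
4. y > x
No

A contradictory subset is {-2x + y = 5, x > 0, y² < 4}. No integer assignment can satisfy these jointly:

  - -2x + y = 5: is a linear equation tying the variables together
  - x > 0: bounds one variable relative to a constant
  - y² < 4: restricts y to |y| ≤ 1

Range argument: with x ∈ [1, ∞], y ∈ [-1, 1], the left side of the equation is at most -1, but the right side is 5 > -1. No integer solution exists.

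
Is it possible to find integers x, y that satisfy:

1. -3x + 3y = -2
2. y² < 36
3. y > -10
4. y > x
No

Even the single constraint (-3x + 3y = -2) is infeasible over the integers.

  - -3x + 3y = -2: every term on the left is divisible by 3, so the LHS ≡ 0 (mod 3), but the RHS -2 is not — no integer solution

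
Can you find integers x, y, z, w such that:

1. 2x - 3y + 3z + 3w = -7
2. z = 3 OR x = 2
Yes

Take x = -2, y = 0, z = 3, w = -4. Substituting into each constraint:
  (1) 2(-2) - 3(0) + 3(3) + 3(-4) = -7 ✓
  (2) z = 3, target 3 ✓ (first branch holds)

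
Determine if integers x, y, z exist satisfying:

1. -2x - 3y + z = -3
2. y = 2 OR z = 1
Yes

Take x = -1, y = 2, z = 1. Substituting into each constraint:
  (1) -2(-1) - 3(2) + 1 = -3 ✓
  (2) y = 2, target 2 ✓ (first branch holds)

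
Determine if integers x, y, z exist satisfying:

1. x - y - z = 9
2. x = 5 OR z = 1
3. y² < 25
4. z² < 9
Yes

Take x = 10, y = 0, z = 1. Substituting into each constraint:
  (1) 10 + 0 + (-1) = 9 ✓
  (2) z = 1, target 1 ✓ (second branch holds)
  (3) y² = (0)² = 0, and 0 < 25 ✓
  (4) z² = (1)² = 1, and 1 < 9 ✓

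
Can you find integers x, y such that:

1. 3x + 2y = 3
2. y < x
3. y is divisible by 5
Yes

Take x = 1, y = 0. Substituting into each constraint:
  (1) 3(1) + 2(0) = 3 ✓
  (2) 0 < 1 ✓
  (3) 0 = 5 × 0, remainder 0 ✓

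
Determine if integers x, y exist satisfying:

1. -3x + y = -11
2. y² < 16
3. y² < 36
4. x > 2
Yes

Take x = 4, y = 1. Substituting into each constraint:
  (1) -3(4) + 1 = -11 ✓
  (2) y² = (1)² = 1, and 1 < 16 ✓
  (3) y² = (1)² = 1, and 1 < 36 ✓
  (4) 4 > 2 ✓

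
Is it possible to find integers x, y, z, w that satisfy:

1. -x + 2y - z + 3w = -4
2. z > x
Yes

Take x = 0, y = 0, z = 1, w = -1. Substituting into each constraint:
  (1) 0 + 2(0) + (-1) + 3(-1) = -4 ✓
  (2) 1 > 0 ✓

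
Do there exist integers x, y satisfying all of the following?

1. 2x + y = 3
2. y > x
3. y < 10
Yes

Take x = 0, y = 3. Substituting into each constraint:
  (1) 2(0) + 3 = 3 ✓
  (2) 3 > 0 ✓
  (3) 3 < 10 ✓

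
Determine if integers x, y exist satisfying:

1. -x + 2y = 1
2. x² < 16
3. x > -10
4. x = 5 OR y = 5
No

A contradictory subset is {-x + 2y = 1, x² < 16, x = 5 OR y = 5}. No integer assignment can satisfy these jointly:

  - -x + 2y = 1: is a linear equation tying the variables together
  - x² < 16: restricts x to |x| ≤ 3
  - x = 5 OR y = 5: forces a choice: either x = 5 or y = 5

Split on the disjunction (x = 5 OR y = 5):
  • If x = 5: this contradicts x² < 16, which requires |x| ≤ 3.
  • If y = 5: the equation forces x = 9, but x² < 16 requires |x| ≤ 3.
Both branches are infeasible, so the system has no integer solution.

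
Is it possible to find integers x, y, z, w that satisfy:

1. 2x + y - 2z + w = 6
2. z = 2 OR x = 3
Yes

Take x = 3, y = 0, z = 0, w = 0. Substituting into each constraint:
  (1) 2(3) + 0 - 2(0) + 0 = 6 ✓
  (2) x = 3, target 3 ✓ (second branch holds)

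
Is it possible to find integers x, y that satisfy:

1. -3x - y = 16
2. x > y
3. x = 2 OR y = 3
Yes

Take x = 2, y = -22. Substituting into each constraint:
  (1) -3(2) + 22 = 16 ✓
  (2) 2 > -22 ✓
  (3) x = 2, target 2 ✓ (first branch holds)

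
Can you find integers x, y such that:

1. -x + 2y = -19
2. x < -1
Yes

Take x = -3, y = -11. Substituting into each constraint:
  (1) 3 + 2(-11) = -19 ✓
  (2) -3 < -1 ✓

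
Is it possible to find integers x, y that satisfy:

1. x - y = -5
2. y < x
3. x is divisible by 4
No

A contradictory subset is {x - y = -5, y < x}. No integer assignment can satisfy these jointly:

  - x - y = -5: is a linear equation tying the variables together
  - y < x: bounds one variable relative to another variable

From the equation, x − y = -5, i.e. x − y = -5; but x > y requires x − y ≥ 1. Contradiction.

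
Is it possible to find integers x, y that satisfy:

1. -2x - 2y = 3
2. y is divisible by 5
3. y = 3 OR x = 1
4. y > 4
No

Even the single constraint (-2x - 2y = 3) is infeasible over the integers.

  - -2x - 2y = 3: every term on the left is divisible by 2, so the LHS ≡ 0 (mod 2), but the RHS 3 is not — no integer solution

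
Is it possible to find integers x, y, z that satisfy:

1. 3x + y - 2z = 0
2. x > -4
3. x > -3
Yes

Take x = 0, y = 0, z = 0. Substituting into each constraint:
  (1) 3(0) + 0 - 2(0) = 0 ✓
  (2) 0 > -4 ✓
  (3) 0 > -3 ✓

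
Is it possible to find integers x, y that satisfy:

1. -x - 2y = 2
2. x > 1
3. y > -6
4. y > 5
No

A contradictory subset is {-x - 2y = 2, x > 1, y > 5}. No integer assignment can satisfy these jointly:

  - -x - 2y = 2: is a linear equation tying the variables together
  - x > 1: bounds one variable relative to a constant
  - y > 5: bounds one variable relative to a constant

Range argument: with x ∈ [2, ∞], y ∈ [6, ∞], the left side of the equation is at most -14, but the right side is 2 > -14. No integer solution exists.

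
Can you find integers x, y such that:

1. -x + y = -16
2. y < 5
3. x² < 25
Yes

Take x = 0, y = -16. Substituting into each constraint:
  (1) 0 + (-16) = -16 ✓
  (2) -16 < 5 ✓
  (3) x² = (0)² = 0, and 0 < 25 ✓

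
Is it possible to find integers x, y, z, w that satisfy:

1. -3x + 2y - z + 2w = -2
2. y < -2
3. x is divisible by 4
Yes

Take x = 0, y = -3, z = 0, w = 2. Substituting into each constraint:
  (1) -3(0) + 2(-3) + 0 + 2(2) = -2 ✓
  (2) -3 < -2 ✓
  (3) 0 = 4 × 0, remainder 0 ✓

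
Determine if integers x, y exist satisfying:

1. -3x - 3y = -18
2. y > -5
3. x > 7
Yes

Take x = 8, y = -2. Substituting into each constraint:
  (1) -3(8) - 3(-2) = -18 ✓
  (2) -2 > -5 ✓
  (3) 8 > 7 ✓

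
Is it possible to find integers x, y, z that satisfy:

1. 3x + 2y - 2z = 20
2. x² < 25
Yes

Take x = 0, y = 0, z = -10. Substituting into each constraint:
  (1) 3(0) + 2(0) - 2(-10) = 20 ✓
  (2) x² = (0)² = 0, and 0 < 25 ✓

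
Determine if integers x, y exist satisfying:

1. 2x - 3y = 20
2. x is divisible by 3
No

The full constraint system is jointly infeasible over the integers. Each constraint and what it forces:

  - 2x - 3y = 20: is a linear equation tying the variables together
  - x is divisible by 3: restricts x to multiples of 3

Modular obstruction: writing x = 3x', every remaining term of the linear equation is divisible by 3, so the left side is ≡ 0 (mod 3); but the right side 20 ≡ 2 (mod 3). No integers can satisfy it.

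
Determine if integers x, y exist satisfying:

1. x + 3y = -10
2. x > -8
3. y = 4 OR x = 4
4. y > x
No

The full constraint system is jointly infeasible over the integers. Each constraint and what it forces:

  - x + 3y = -10: is a linear equation tying the variables together
  - x > -8: bounds one variable relative to a constant
  - y = 4 OR x = 4: forces a choice: either y = 4 or x = 4
  - y > x: bounds one variable relative to another variable

Split on the disjunction (y = 4 OR x = 4):
  • If y = 4: the equation forces x = -22, which contradicts the bound x ≥ -7.
  • If x = 4: with x = 4, every remaining term of the linear equation is divisible by 3, so the left side is ≡ 0 (mod 3); but the right side -14 ≡ 1 (mod 3). No integers can satisfy it.
Both branches are infeasible, so the system has no integer solution.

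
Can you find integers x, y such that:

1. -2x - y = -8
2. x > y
Yes

Take x = 3, y = 2. Substituting into each constraint:
  (1) -2(3) + (-2) = -8 ✓
  (2) 3 > 2 ✓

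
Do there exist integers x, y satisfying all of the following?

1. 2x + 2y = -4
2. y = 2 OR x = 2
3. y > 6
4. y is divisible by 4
No

A contradictory subset is {2x + 2y = -4, y = 2 OR x = 2, y > 6}. No integer assignment can satisfy these jointly:

  - 2x + 2y = -4: is a linear equation tying the variables together
  - y = 2 OR x = 2: forces a choice: either y = 2 or x = 2
  - y > 6: bounds one variable relative to a constant

Split on the disjunction (y = 2 OR x = 2):
  • If y = 2: this contradicts the bound y ≥ 7.
  • If x = 2: the equation forces y = -4, which contradicts the bound y ≥ 7.
Both branches are infeasible, so the system has no integer solution.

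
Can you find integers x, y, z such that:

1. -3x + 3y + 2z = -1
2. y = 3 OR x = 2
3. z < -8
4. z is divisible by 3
No

A contradictory subset is {-3x + 3y + 2z = -1, z is divisible by 3}. No integer assignment can satisfy these jointly:

  - -3x + 3y + 2z = -1: is a linear equation tying the variables together
  - z is divisible by 3: restricts z to multiples of 3

Modular obstruction: writing z = 3z', every remaining term of the linear equation is divisible by 3, so the left side is ≡ 0 (mod 3); but the right side -1 ≡ 2 (mod 3). No integers can satisfy it.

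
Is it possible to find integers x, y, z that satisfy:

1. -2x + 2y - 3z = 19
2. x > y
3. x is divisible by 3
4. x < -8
Yes

Take x = -9, y = -10, z = -7. Substituting into each constraint:
  (1) -2(-9) + 2(-10) - 3(-7) = 19 ✓
  (2) -9 > -10 ✓
  (3) -9 = 3 × -3, remainder 0 ✓
  (4) -9 < -8 ✓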